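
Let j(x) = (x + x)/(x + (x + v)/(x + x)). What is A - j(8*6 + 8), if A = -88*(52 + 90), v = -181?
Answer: -76825456/6147 ≈ -12498.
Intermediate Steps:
A = -12496 (A = -88*142 = -12496)
j(x) = 2*x/(x + (-181 + x)/(2*x)) (j(x) = (x + x)/(x + (x - 181)/(x + x)) = (2*x)/(x + (-181 + x)/((2*x))) = (2*x)/(x + (-181 + x)*(1/(2*x))) = (2*x)/(x + (-181 + x)/(2*x)) = 2*x/(x + (-181 + x)/(2*x)))
A - j(8*6 + 8) = -12496 - 4*(8*6 + 8)**2/(-181 + (8*6 + 8) + 2*(8*6 + 8)**2) = -12496 - 4*(48 + 8)**2/(-181 + (48 + 8) + 2*(48 + 8)**2) = -12496 - 4*56**2/(-181 + 56 + 2*56**2) = -12496 - 4*3136/(-181 + 56 + 2*3136) = -12496 - 4*3136/(-181 + 56 + 6272) = -12496 - 4*3136/6147 = -12496 - 1*12544/6147 = -12496 - 12544/6147 = -76825456/6147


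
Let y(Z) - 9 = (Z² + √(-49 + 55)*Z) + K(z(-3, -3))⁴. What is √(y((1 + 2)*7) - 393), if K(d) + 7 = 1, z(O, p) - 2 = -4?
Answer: √(1353 + 21*√6) ≈ 37.476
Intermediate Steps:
z(O, p) = -2 (z(O, p) = 2 - 4 = -2)
K(d) = -6 (K(d) = -7 + 1 = -6)
y(Z) = 1305 + Z² + Z*√6 (y(Z) = 9 + ((Z² + √(-49 + 55)*Z) + (-6)⁴) = 9 + ((Z² + √6*Z) + 1296) = 9 + ((Z² + Z*√6) + 1296) = 9 + (1296 + Z² + Z*√6) = 1305 + Z² + Z*√6)
√(y((1 + 2)*7) - 393) = √((1305 + ((1 + 2)*7)² + ((1 + 2)*7)*√6) - 393) = √((1305 + (3*7)² + (3*7)*√6) - 393) = √((1305 + 21² + 21*√6) - 393) = √((1305 + 441 + 21*√6) - 393) = √((1746 + 21*√6) - 393) = √(1353 + 21*√6)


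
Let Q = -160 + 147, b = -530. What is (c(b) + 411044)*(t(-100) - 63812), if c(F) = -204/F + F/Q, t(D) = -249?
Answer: -90722442273716/3445 ≈ -2.6335e+10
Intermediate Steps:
Q = -13
c(F) = -204/F - F/13 (c(F) = -204/F + F/(-13) = -204/F + F*(-1/13) = -204/F - F/13)
(c(b) + 411044)*(t(-100) - 63812) = ((-204/(-530) - 1/13*(-530)) + 411044)*(-249 - 63812) = ((-204*(-1/530) + 530/13) + 411044)*(-64061) = ((102/265 + 530/13) + 411044)*(-64061) = (141776/3445 + 411044)*(-64061) = (1416188356/3445)*(-64061) = -90722442273716/3445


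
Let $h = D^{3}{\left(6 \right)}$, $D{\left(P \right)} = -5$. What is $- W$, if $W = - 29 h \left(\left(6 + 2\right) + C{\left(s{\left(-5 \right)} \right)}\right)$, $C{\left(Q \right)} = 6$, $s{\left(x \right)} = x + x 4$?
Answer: $-50750$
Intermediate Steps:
$s{\left(x \right)} = 5 x$ ($s{\left(x \right)} = x + 4 x = 5 x$)
$h = -125$ ($h = \left(-5\right)^{3} = -125$)
$W = 50750$ ($W = \left(-29\right) \left(-125\right) \left(\left(6 + 2\right) + 6\right) = 3625 \left(8 + 6\right) = 3625 \cdot 14 = 50750$)
$- W = \left(-1\right) 50750 = -50750$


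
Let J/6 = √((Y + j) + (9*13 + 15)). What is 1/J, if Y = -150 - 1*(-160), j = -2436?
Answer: -I*√2294/13764 ≈ -0.0034798*I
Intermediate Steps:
Y = 10 (Y = -150 + 160 = 10)
J = 6*I*√2294 (J = 6*√((10 - 2436) + (9*13 + 15)) = 6*√(-2426 + (117 + 15)) = 6*√(-2426 + 132) = 6*√(-2294) = 6*(I*√2294) = 6*I*√2294 ≈ 287.37*I)
1/J = 1/(6*I*√2294) = -I*√2294/13764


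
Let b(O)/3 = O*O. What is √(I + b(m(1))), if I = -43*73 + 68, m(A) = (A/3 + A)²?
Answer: I*√247983/9 ≈ 55.331*I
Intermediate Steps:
m(A) = 16*A²/9 (m(A) = (A*(⅓) + A)² = (A/3 + A)² = (4*A/3)² = 16*A²/9)
I = -3071 (I = -3139 + 68 = -3071)
b(O) = 3*O² (b(O) = 3*(O*O) = 3*O²)
√(I + b(m(1))) = √(-3071 + 3*((16/9)*1²)²) = √(-3071 + 3*((16/9)*1)²) = √(-3071 + 3*(16/9)²) = √(-3071 + 3*(256/81)) = √(-3071 + 256/27) = √(-82661/27) = I*√247983/9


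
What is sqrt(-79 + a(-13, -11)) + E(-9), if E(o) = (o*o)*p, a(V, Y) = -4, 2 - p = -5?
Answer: 567 + I*sqrt(83) ≈ 567.0 + 9.1104*I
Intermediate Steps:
p = 7 (p = 2 - 1*(-5) = 2 + 5 = 7)
E(o) = 7*o**2 (E(o) = (o*o)*7 = o**2*7 = 7*o**2)
sqrt(-79 + a(-13, -11)) + E(-9) = sqrt(-79 - 4) + 7*(-9)**2 = sqrt(-83) + 7*81 = I*sqrt(83) + 567 = 567 + I*sqrt(83)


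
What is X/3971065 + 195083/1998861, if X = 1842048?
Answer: 193768920901/345113345955 ≈ 0.56146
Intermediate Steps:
X/3971065 + 195083/1998861 = 1842048/3971065 + 195083/1998861 = 193768920901/345113345955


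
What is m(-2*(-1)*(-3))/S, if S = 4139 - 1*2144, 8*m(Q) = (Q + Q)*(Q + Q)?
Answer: 6/665 ≈ 0.0090226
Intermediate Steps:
m(Q) = Q²/2 (m(Q) = ((Q + Q)*(Q + Q))/8 = ((2*Q)*(2*Q))/8 = (4*Q²)/8 = Q²/2)
S = 1995 (S = 4139 - 2144 = 1995)
m(-2*(-1)*(-3))/S = ((-2*(-1)*(-3))²/2)/1995 = ((2*(-3))²/2)*(1/1995) = ((½)*(-6)²)*(1/1995) = ((½)*36)*(1/1995) = 18*(1/1995) = 6/665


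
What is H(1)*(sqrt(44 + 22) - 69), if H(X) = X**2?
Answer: -69 + sqrt(66) ≈ -60.876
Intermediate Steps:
H(1)*(sqrt(44 + 22) - 69) = 1**2*(sqrt(44 + 22) - 69) = 1*(sqrt(66) - 69) = 1*(-69 + sqrt(66)) = -69 + sqrt(66)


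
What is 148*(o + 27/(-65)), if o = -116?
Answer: -1119916/65 ≈ -17229.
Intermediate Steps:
148*(o + 27/(-65)) = 148*(-116 + 27/(-65)) = 148*(-116 + 27*(-1/65)) = 148*(-116 - 27/65) = 148*(-7567/65) = -1119916/65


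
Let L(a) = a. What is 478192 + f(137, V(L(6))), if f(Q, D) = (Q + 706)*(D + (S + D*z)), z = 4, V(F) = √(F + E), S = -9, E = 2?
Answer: 470605 + 8430*√2 ≈ 4.8253e+5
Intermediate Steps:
V(F) = √(2 + F) (V(F) = √(F + 2) = √(2 + F))
f(Q, D) = (-9 + 5*D)*(706 + Q) (f(Q, D) = (Q + 706)*(D + (-9 + D*4)) = (706 + Q)*(D + (-9 + 4*D)) = (706 + Q)*(-9 + 5*D) = (-9 + 5*D)*(706 + Q))
478192 + f(137, V(L(6))) = 478192 + (-6354 - 9*137 + 3530*√(2 + 6) + 5*√(2 + 6)*137) = 478192 + (-6354 - 1233 + 3530*√8 + 5*√8*137) = 478192 + (-6354 - 1233 + 3530*(2*√2) + 5*(2*√2)*137) = 478192 + (-6354 - 1233 + 7060*√2 + 1370*√2) = 478192 + (-7587 + 8430*√2) = 470605 + 8430*√2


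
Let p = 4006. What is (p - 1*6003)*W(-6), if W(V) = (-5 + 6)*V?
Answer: 11982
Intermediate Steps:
W(V) = V (W(V) = 1*V = V)
(p - 1*6003)*W(-6) = (4006 - 1*6003)*(-6) = (4006 - 6003)*(-6) = -1997*(-6) = 11982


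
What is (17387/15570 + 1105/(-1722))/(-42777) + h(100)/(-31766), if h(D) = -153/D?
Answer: 321482252677/8674517441633400 ≈ 3.7061e-5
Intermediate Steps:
(17387/15570 + 1105/(-1722))/(-42777) + h(100)/(-31766) = (17387/15570 + 1105/(-1722))/(-42777) - 153/100/(-31766) = (17387*(1/15570) + 1105*(-1/1722))*(-1/42777) - 153*1/100*(-1/31766) = (17387/15570 - 1105/1722)*(-1/42777) - 153/100*(-1/31766) = (1061297/2234295)*(-1/42777) + 153/3176600 = -1061297/95576437215 + 153/3176600 = 321482252677/8674517441633400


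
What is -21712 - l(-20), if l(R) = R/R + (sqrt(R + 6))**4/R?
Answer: -108516/5 ≈ -21703.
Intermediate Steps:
l(R) = 1 + (6 + R)**2/R (l(R) = 1 + (sqrt(6 + R))**4/R = 1 + (6 + R)**2/R)
-21712 - l(-20) = -21712 - (-20 + (6 - 20)**2)/(-20) = -21712 - (-1)*(-20 + (-14)**2)/20 = -21712 - (-1)*(-20 + 196)/20 = -21712 - (-1)*176/20 = -21712 - 1*(-44/5) = -21712 + 44/5 = -108516/5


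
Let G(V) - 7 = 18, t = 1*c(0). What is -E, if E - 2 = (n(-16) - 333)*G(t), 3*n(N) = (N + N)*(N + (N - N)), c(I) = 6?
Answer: 12169/3 ≈ 4056.3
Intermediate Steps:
n(N) = 2*N²/3 (n(N) = ((N + N)*(N + (N - N)))/3 = ((2*N)*(N + 0))/3 = ((2*N)*N)/3 = (2*N²)/3 = 2*N²/3)
t = 6 (t = 1*6 = 6)
G(V) = 25 (G(V) = 7 + 18 = 25)
E = -12169/3 (E = 2 + ((⅔)*(-16)² - 333)*25 = 2 + ((⅔)*256 - 333)*25 = 2 + (512/3 - 333)*25 = 2 - 487/3*25 = 2 - 12175/3 = -12169/3 ≈ -4056.3)
-E = -1*(-12169/3) = 12169/3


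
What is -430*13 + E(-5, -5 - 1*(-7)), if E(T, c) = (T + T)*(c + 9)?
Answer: -5700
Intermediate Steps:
E(T, c) = 2*T*(9 + c) (E(T, c) = (2*T)*(9 + c) = 2*T*(9 + c))
-430*13 + E(-5, -5 - 1*(-7)) = -430*13 + 2*(-5)*(9 + (-5 - 1*(-7))) = -5590 + 2*(-5)*(9 + (-5 + 7)) = -5590 + 2*(-5)*(9 + 2) = -5590 + 2*(-5)*11 = -5590 - 110 = -5700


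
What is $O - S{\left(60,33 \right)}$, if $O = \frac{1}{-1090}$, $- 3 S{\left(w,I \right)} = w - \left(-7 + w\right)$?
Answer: $\frac{7627}{3270} \approx 2.3324$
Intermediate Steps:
$S{\left(w,I \right)} = - \frac{7}{3}$ ($S{\left(w,I \right)} = - \frac{w - \left(-7 + w\right)}{3} = \left(- \frac{1}{3}\right) 7 = - \frac{7}{3}$)
$O = - \frac{1}{1090} \approx -0.00091743$
$O - S{\left(60,33 \right)} = - \frac{1}{1090} - - \frac{7}{3} = - \frac{1}{1090} + \frac{7}{3} = \frac{7627}{3270}$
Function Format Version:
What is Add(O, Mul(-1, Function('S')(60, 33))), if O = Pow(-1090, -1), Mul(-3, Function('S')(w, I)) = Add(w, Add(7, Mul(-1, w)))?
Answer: Rational(7627, 3270) ≈ 2.3324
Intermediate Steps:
Function('S')(w, I) = Rational(-7, 3) (Function('S')(w, I) = Mul(Rational(-1, 3), Add(w, Add(7, Mul(-1, w)))) = Mul(Rational(-1, 3), 7) = Rational(-7, 3))
O = Rational(-1, 1090) ≈ -0.00091743
Add(O, Mul(-1, Function('S')(60, 33))) = Add(Rational(-1, 1090), Mul(-1, Rational(-7, 3))) = Add(Rational(-1, 1090), Rational(7, 3)) = Rational(7627, 3270)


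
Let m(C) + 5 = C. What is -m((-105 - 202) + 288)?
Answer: 24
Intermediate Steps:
m(C) = -5 + C
-m((-105 - 202) + 288) = -(-5 + ((-105 - 202) + 288)) = -(-5 + (-307 + 288)) = -(-5 - 19) = -1*(-24) = 24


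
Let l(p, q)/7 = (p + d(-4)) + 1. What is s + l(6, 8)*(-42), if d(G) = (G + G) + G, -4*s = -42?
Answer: 2961/2 ≈ 1480.5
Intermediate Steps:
s = 21/2 (s = -1/4*(-42) = 21/2 ≈ 10.500)
d(G) = 3*G (d(G) = 2*G + G = 3*G)
l(p, q) = -77 + 7*p (l(p, q) = 7*((p + 3*(-4)) + 1) = 7*((p - 12) + 1) = 7*((-12 + p) + 1) = 7*(-11 + p) = -77 + 7*p)
s + l(6, 8)*(-42) = 21/2 + (-77 + 7*6)*(-42) = 21/2 + (-77 + 42)*(-42) = 21/2 - 35*(-42) = 21/2 + 1470 = 2961/2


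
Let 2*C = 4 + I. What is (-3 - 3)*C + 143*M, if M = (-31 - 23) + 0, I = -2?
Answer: -7728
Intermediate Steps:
M = -54 (M = -54 + 0 = -54)
C = 1 (C = (4 - 2)/2 = (½)*2 = 1)
(-3 - 3)*C + 143*M = (-3 - 3)*1 + 143*(-54) = -6*1 - 7722 = -6 - 7722 = -7728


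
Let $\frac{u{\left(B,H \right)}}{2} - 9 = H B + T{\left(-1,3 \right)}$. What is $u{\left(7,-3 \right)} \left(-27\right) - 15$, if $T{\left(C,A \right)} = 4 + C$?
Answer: $471$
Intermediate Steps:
$u{\left(B,H \right)} = 24 + 2 B H$ ($u{\left(B,H \right)} = 18 + 2 \left(H B + \left(4 - 1\right)\right) = 18 + 2 \left(B H + 3\right) = 18 + 2 \left(3 + B H\right) = 18 + \left(6 + 2 B H\right) = 24 + 2 B H$)
$u{\left(7,-3 \right)} \left(-27\right) - 15 = \left(24 + 2 \cdot 7 \left(-3\right)\right) \left(-27\right) - 15 = \left(24 - 42\right) \left(-27\right) - 15 = \left(-18\right) \left(-27\right) - 15 = 486 - 15 = 471$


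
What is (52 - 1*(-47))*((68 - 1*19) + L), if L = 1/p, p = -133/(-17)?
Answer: 646866/133 ≈ 4863.7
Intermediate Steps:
p = 133/17 (p = -133*(-1/17) = 133/17 ≈ 7.8235)
L = 17/133 (L = 1/(133/17) = 17/133 ≈ 0.12782)
(52 - 1*(-47))*((68 - 1*19) + L) = (52 - 1*(-47))*((68 - 1*19) + 17/133) = (52 + 47)*((68 - 19) + 17/133) = 99*(49 + 17/133) = 99*(6534/133) = 646866/133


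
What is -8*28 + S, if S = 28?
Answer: -196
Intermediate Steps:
-8*28 + S = -8*28 + 28 = -224 + 28 = -196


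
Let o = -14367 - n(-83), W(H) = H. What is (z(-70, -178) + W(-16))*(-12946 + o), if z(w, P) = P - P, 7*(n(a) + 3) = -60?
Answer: 3057760/7 ≈ 4.3682e+5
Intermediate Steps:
n(a) = -81/7 (n(a) = -3 + (1/7)*(-60) = -3 - 60/7 = -81/7)
z(w, P) = 0
o = -100488/7 (o = -14367 - 1*(-81/7) = -14367 + 81/7 = -100488/7 ≈ -14355.)
(z(-70, -178) + W(-16))*(-12946 + o) = (0 - 16)*(-12946 - 100488/7) = -16*(-191110/7) = 3057760/7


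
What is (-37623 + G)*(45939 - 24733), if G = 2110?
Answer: -753088678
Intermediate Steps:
(-37623 + G)*(45939 - 24733) = (-37623 + 2110)*(45939 - 24733) = -35513*21206 = -753088678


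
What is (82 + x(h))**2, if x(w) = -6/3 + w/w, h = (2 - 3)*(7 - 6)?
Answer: 6561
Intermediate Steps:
h = -1 (h = -1*1 = -1)
x(w) = -1 (x(w) = -6*1/3 + 1 = -2 + 1 = -1)
(82 + x(h))**2 = (82 - 1)**2 = 81**2 = 6561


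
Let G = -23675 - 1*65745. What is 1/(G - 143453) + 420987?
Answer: 98036505650/232873 ≈ 4.2099e+5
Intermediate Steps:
G = -89420 (G = -23675 - 65745 = -89420)
1/(G - 143453) + 420987 = 1/(-89420 - 143453) + 420987 = 1/(-232873) + 420987 = -1/232873 + 420987 = 98036505650/232873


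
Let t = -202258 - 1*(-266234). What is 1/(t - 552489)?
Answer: -1/488513 ≈ -2.0470e-6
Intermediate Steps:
t = 63976 (t = -202258 + 266234 = 63976)
1/(t - 552489) = 1/(63976 - 552489) = 1/(-488513) = -1/488513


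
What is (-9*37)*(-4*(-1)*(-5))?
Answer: 6660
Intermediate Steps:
(-9*37)*(-4*(-1)*(-5)) = -1332*(-5) = -333*(-20) = 6660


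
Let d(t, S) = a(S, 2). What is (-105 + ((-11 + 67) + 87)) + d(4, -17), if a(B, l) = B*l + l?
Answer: 6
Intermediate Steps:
a(B, l) = l + B*l
d(t, S) = 2 + 2*S (d(t, S) = 2*(1 + S) = 2 + 2*S)
(-105 + ((-11 + 67) + 87)) + d(4, -17) = (-105 + ((-11 + 67) + 87)) + (2 + 2*(-17)) = (-105 + (56 + 87)) + (2 - 34) = (-105 + 143) - 32 = 38 - 32 = 6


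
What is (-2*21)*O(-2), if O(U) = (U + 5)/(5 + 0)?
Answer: -126/5 ≈ -25.200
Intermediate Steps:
O(U) = 1 + U/5 (O(U) = (5 + U)/5 = (5 + U)*(1/5) = 1 + U/5)
(-2*21)*O(-2) = (-2*21)*(1 + (1/5)*(-2)) = -42*(1 - 2/5) = -42*3/5 = -126/5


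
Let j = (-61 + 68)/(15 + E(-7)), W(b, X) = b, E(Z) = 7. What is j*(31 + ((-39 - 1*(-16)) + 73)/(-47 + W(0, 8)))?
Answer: 9849/1034 ≈ 9.5251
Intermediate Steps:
j = 7/22 (j = (-61 + 68)/(15 + 7) = 7/22 ≈ 0.31818)
j*(31 + ((-39 - 1*(-16)) + 73)/(-47 + W(0, 8))) = 7*(31 + ((-39 - 1*(-16)) + 73)/(-47 + 0))/22 = 7*(31 + ((-39 + 16) + 73)/(-47))/22 = 7*(31 + (-23 + 73)*(-1/47))/22 = 7*(31 + 50*(-1/47))/22 = 7*(31 - 50/47)/22 = (7/22)*(1407/47) = 9849/1034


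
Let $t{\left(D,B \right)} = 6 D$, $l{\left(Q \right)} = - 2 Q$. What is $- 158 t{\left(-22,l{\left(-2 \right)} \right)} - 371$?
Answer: $20485$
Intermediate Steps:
$- 158 t{\left(-22,l{\left(-2 \right)} \right)} - 371 = - 158 \cdot 6 \left(-22\right) - 371 = \left(-158\right) \left(-132\right) - 371 = 20856 - 371 = 20485$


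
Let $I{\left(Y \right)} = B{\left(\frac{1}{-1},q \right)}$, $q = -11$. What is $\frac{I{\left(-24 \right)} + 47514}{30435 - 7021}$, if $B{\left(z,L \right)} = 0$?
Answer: $\frac{23757}{11707} \approx 2.0293$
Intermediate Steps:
$I{\left(Y \right)} = 0$
$\frac{I{\left(-24 \right)} + 47514}{30435 - 7021} = \frac{0 + 47514}{30435 - 7021} = \frac{47514}{23414} = 47514 \cdot \frac{1}{23414} = \frac{23757}{11707}$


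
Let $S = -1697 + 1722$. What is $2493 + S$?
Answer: $2518$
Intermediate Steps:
$S = 25$
$2493 + S = 2493 + 25 = 2518$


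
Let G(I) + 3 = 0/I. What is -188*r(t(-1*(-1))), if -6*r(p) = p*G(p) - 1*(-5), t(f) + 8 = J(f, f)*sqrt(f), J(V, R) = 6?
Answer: 1034/3 ≈ 344.67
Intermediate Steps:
G(I) = -3 (G(I) = -3 + 0/I = -3 + 0 = -3)
t(f) = -8 + 6*sqrt(f)
r(p) = -5/6 + p/2 (r(p) = -(p*(-3) - 1*(-5))/6 = -(-3*p + 5)/6 = -(5 - 3*p)/6 = -5/6 + p/2)
-188*r(t(-1*(-1))) = -188*(-5/6 + (-8 + 6*sqrt(-1*(-1)))/2) = -188*(-5/6 + (-8 + 6*sqrt(1))/2) = -188*(-5/6 + (-8 + 6*1)/2) = -188*(-5/6 + (-8 + 6)/2) = -188*(-5/6 + (1/2)*(-2)) = -188*(-5/6 - 1) = -188*(-11/6) = 1034/3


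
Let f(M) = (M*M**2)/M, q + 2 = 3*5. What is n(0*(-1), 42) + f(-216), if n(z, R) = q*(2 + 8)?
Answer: 46786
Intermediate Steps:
q = 13 (q = -2 + 3*5 = -2 + 15 = 13)
n(z, R) = 130 (n(z, R) = 13*(2 + 8) = 13*10 = 130)
f(M) = M**2 (f(M) = M**3/M = M**2)
n(0*(-1), 42) + f(-216) = 130 + (-216)**2 = 130 + 46656 = 46786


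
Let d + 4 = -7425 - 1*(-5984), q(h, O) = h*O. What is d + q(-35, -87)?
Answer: 1600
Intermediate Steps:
q(h, O) = O*h
d = -1445 (d = -4 + (-7425 - 1*(-5984)) = -4 + (-7425 + 5984) = -4 - 1441 = -1445)
d + q(-35, -87) = -1445 - 87*(-35) = -1445 + 3045 = 1600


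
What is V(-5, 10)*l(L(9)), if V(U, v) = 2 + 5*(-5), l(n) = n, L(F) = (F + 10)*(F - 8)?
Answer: -437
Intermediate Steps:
L(F) = (-8 + F)*(10 + F) (L(F) = (10 + F)*(-8 + F) = (-8 + F)*(10 + F))
V(U, v) = -23 (V(U, v) = 2 - 25 = -23)
V(-5, 10)*l(L(9)) = -23*(-80 + 9² + 2*9) = -23*(-80 + 81 + 18) = -23*19 = -437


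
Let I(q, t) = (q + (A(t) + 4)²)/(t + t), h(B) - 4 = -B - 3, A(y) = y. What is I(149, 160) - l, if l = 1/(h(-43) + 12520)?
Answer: 16989653/201024 ≈ 84.516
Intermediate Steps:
h(B) = 1 - B (h(B) = 4 + (-B - 3) = 4 + (-3 - B) = 1 - B)
l = 1/12564 (l = 1/((1 - 1*(-43)) + 12520) = 1/((1 + 43) + 12520) = 1/(44 + 12520) = 1/12564 ≈ 7.9592e-5)
I(q, t) = (q + (4 + t)²)/(2*t) (I(q, t) = (q + (t + 4)²)/(t + t) = (q + (4 + t)²)/((2*t)) = (q + (4 + t)²)*(1/(2*t)) = (q + (4 + t)²)/(2*t))
I(149, 160) - l = (½)*(149 + (4 + 160)²)/160 - 1*1/12564 = (½)*(1/160)*(149 + 164²) - 1/12564 = (½)*(1/160)*(149 + 26896) - 1/12564 = (½)*(1/160)*27045 - 1/12564 = 5409/64 - 1/12564 = 16989653/201024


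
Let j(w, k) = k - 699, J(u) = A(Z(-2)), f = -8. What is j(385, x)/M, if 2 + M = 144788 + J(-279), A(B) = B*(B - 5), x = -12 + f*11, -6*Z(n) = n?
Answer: -7191/1303060 ≈ -0.0055185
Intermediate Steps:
Z(n) = -n/6
x = -100 (x = -12 - 8*11 = -12 - 88 = -100)
A(B) = B*(-5 + B)
J(u) = -14/9 (J(u) = (-⅙*(-2))*(-5 - ⅙*(-2)) = (-5 + ⅓)/3 = (⅓)*(-14/3) = -14/9)
j(w, k) = -699 + k
M = 1303060/9 (M = -2 + (144788 - 14/9) = -2 + 1303078/9 = 1303060/9 ≈ 1.4478e+5)
j(385, x)/M = (-699 - 100)/(1303060/9) = -799*9/1303060 = -7191/1303060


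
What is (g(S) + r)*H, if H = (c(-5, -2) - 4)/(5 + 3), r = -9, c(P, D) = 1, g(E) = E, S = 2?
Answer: 21/8 ≈ 2.6250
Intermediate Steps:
H = -3/8 (H = (1 - 4)/(5 + 3) = -3/8 ≈ -0.37500)
(g(S) + r)*H = (2 - 9)*(-3/8) = -7*(-3/8) = 21/8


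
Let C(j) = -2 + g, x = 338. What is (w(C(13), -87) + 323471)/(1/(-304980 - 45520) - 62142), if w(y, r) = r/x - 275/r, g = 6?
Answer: -1666990899626750/320242676027703 ≈ -5.2054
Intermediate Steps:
C(j) = 4 (C(j) = -2 + 6 = 4)
w(y, r) = -275/r + r/338 (w(y, r) = r/338 - 275/r = -275/r + r/338)
(w(C(13), -87) + 323471)/(1/(-304980 - 45520) - 62142) = ((-275/(-87) + (1/338)*(-87)) + 323471)/(1/(-304980 - 45520) - 62142) = ((-275*(-1/87) - 87/338) + 323471)/(1/(-350500) - 62142) = ((275/87 - 87/338) + 323471)/(-1/350500 - 62142) = (85381/29406 + 323471)/(-21780771001/350500) = (9512073607/29406)*(-350500/21780771001) = -1666990899626750/320242676027703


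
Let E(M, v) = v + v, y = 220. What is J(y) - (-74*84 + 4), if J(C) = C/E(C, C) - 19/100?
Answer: 621231/100 ≈ 6212.3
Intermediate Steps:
E(M, v) = 2*v
J(C) = 31/100 (J(C) = C/((2*C)) - 19/100 = C*(1/(2*C)) - 19*1/100 = ½ - 19/100 = 31/100)
J(y) - (-74*84 + 4) = 31/100 - (-74*84 + 4) = 31/100 - (-6216 + 4) = 31/100 - 1*(-6212) = 31/100 + 6212 = 621231/100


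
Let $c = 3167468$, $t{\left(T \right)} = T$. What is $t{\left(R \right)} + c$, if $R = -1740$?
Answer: $3165728$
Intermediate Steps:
$t{\left(R \right)} + c = -1740 + 3167468 = 3165728$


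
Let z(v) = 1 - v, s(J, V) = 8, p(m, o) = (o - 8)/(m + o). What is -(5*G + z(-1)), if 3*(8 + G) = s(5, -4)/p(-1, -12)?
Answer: 88/3 ≈ 29.333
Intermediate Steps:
p(m, o) = (-8 + o)/(m + o)
G = -94/15 (G = -8 + (8/(((-8 - 12)/(-1 - 12))))/3 = -8 + (8/((-20/(-13))))/3 = -8 + (8/((-1/13*(-20))))/3 = -8 + (8/(20/13))/3 = -8 + (8*(13/20))/3 = -8 + (1/3)*(26/5) = -8 + 26/15 = -94/15 ≈ -6.2667)
-(5*G + z(-1)) = -(5*(-94/15) + (1 - 1*(-1))) = -(-94/3 + (1 + 1)) = -(-94/3 + 2) = -1*(-88/3) = 88/3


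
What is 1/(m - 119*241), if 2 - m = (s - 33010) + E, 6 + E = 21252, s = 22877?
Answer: -1/39790 ≈ -2.5132e-5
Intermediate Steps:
E = 21246 (E = -6 + 21252 = 21246)
m = -11111 (m = 2 - ((22877 - 33010) + 21246) = 2 - (-10133 + 21246) = 2 - 1*11113 = 2 - 11113 = -11111)
1/(m - 119*241) = 1/(-11111 - 119*241) = 1/(-11111 - 28679) = 1/(-39790) = -1/39790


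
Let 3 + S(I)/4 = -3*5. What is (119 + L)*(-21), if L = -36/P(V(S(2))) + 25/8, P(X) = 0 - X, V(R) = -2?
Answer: -17493/8 ≈ -2186.6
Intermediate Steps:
S(I) = -72 (S(I) = -12 + 4*(-3*5) = -12 + 4*(-15) = -12 - 60 = -72)
P(X) = -X
L = -119/8 (L = -36/((-1*(-2))) + 25/8 = -36/2 + 25*(1/8) = -36*1/2 + 25/8 = -18 + 25/8 = -119/8 ≈ -14.875)
(119 + L)*(-21) = (119 - 119/8)*(-21) = (833/8)*(-21) = -17493/8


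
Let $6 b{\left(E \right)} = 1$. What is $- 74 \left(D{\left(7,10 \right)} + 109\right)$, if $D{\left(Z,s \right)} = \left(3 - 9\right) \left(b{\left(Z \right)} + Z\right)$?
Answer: $-4884$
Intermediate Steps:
$b{\left(E \right)} = \frac{1}{6}$ ($b{\left(E \right)} = \frac{1}{6} \cdot 1 = \frac{1}{6}$)
$D{\left(Z,s \right)} = -1 - 6 Z$ ($D{\left(Z,s \right)} = \left(3 - 9\right) \left(\frac{1}{6} + Z\right) = - 6 \left(\frac{1}{6} + Z\right) = -1 - 6 Z$)
$- 74 \left(D{\left(7,10 \right)} + 109\right) = - 74 \left(\left(-1 - 42\right) + 109\right) = - 74 \left(-43 + 109\right) = \left(-74\right) 66 = -4884$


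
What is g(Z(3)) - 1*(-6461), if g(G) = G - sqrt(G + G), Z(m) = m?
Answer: 6464 - sqrt(6) ≈ 6461.5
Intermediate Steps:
g(G) = G - sqrt(2)*sqrt(G) (g(G) = G - sqrt(2*G) = G - sqrt(2)*sqrt(G))
g(Z(3)) - 1*(-6461) = (3 - sqrt(2)*sqrt(3)) - 1*(-6461) = (3 - sqrt(6)) + 6461 = 6464 - sqrt(6)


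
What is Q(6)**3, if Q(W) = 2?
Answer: 8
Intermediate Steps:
Q(6)**3 = 2**3 = 8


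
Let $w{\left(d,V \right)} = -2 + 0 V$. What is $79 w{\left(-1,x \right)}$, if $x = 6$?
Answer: $-158$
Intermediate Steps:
$w{\left(d,V \right)} = -2$ ($w{\left(d,V \right)} = -2 + 0 = -2$)
$79 w{\left(-1,x \right)} = 79 \left(-2\right) = -158$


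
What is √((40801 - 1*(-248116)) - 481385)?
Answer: 2*I*√48117 ≈ 438.71*I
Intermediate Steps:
√((40801 - 1*(-248116)) - 481385) = √((40801 + 248116) - 481385) = √(288917 - 481385) = √(-192468) = 2*I*√48117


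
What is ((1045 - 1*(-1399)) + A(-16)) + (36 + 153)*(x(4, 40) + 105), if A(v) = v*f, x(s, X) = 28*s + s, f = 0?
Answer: 44213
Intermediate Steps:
x(s, X) = 29*s
A(v) = 0 (A(v) = v*0 = 0)
((1045 - 1*(-1399)) + A(-16)) + (36 + 153)*(x(4, 40) + 105) = ((1045 - 1*(-1399)) + 0) + (36 + 153)*(29*4 + 105) = ((1045 + 1399) + 0) + 189*(116 + 105) = (2444 + 0) + 189*221 = 2444 + 41769 = 44213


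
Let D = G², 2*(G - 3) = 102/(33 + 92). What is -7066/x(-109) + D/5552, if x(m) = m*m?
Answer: -152704845911/257669187500 ≈ -0.59264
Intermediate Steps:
G = 426/125 (G = 3 + (102/(33 + 92))/2 = 3 + (102/125)/2 = 3 + (102*(1/125))/2 = 3 + (½)*(102/125) = 3 + 51/125 = 426/125 ≈ 3.4080)
x(m) = m²
D = 181476/15625 (D = (426/125)² = 181476/15625 ≈ 11.614)
-7066/x(-109) + D/5552 = -7066/((-109)²) + (181476/15625)/5552 = -7066/11881 + (181476/15625)*(1/5552) = -7066*1/11881 + 45369/21687500 = -7066/11881 + 45369/21687500 = -152704845911/257669187500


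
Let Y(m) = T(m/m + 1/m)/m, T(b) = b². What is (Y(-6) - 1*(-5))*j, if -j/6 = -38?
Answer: 20045/18 ≈ 1113.6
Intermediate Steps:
j = 228 (j = -6*(-38) = 228)
Y(m) = (1 + 1/m)²/m (Y(m) = (m/m + 1/m)²/m = (1 + 1/m)²/m)
(Y(-6) - 1*(-5))*j = ((1 - 6)²/(-6)³ - 1*(-5))*228 = (-1/216*(-5)² + 5)*228 = (-1/216*25 + 5)*228 = (-25/216 + 5)*228 = (1055/216)*228 = 20045/18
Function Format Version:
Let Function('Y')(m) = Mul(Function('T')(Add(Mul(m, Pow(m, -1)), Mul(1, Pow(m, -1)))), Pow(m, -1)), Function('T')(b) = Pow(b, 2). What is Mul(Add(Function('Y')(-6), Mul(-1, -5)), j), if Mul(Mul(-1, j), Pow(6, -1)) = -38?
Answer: Rational(20045, 18) ≈ 1113.6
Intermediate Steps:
j = 228 (j = Mul(-6, -38) = 228)
Function('Y')(m) = Mul(Pow(m, -1), Pow(Add(1, Pow(m, -1)), 2)) (Function('Y')(m) = Mul(Pow(Add(Mul(m, Pow(m, -1)), Mul(1, Pow(m, -1))), 2), Pow(m, -1)) = Mul(Pow(Add(1, Pow(m, -1)), 2), Pow(m, -1)) = Mul(Pow(m, -1), Pow(Add(1, Pow(m, -1)), 2)))
Mul(Add(Function('Y')(-6), Mul(-1, -5)), j) = Mul(Add(Mul(Pow(-6, -3), Pow(Add(1, -6), 2)), Mul(-1, -5)), 228) = Mul(Add(Mul(Rational(-1, 216), Pow(-5, 2)), 5), 228) = Mul(Add(Mul(Rational(-1, 216), 25), 5), 228) = Mul(Add(Rational(-25, 216), 5), 228) = Mul(Rational(1055, 216), 228) = Rational(20045, 18)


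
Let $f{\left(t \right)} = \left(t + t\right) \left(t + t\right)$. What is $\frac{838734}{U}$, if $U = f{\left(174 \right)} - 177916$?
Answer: $- \frac{419367}{28406} \approx -14.763$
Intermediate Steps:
$f{\left(t \right)} = 4 t^{2}$ ($f{\left(t \right)} = 2 t 2 t = 4 t^{2}$)
$U = -56812$ ($U = 4 \cdot 174^{2} - 177916 = 4 \cdot 30276 - 177916 = 121104 - 177916 = -56812$)
$\frac{838734}{U} = \frac{838734}{-56812} = 838734 \left(- \frac{1}{56812}\right) = - \frac{419367}{28406}$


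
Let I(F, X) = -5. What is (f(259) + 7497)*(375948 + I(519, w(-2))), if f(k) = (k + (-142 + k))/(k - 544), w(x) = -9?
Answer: 803115376667/285 ≈ 2.8179e+9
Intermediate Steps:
f(k) = (-142 + 2*k)/(-544 + k)
(f(259) + 7497)*(375948 + I(519, w(-2))) = (2*(-71 + 259)/(-544 + 259) + 7497)*(375948 - 5) = (2*188/(-285) + 7497)*375943 = (2*(-1/285)*188 + 7497)*375943 = (-376/285 + 7497)*375943 = (2136269/285)*375943 = 803115376667/285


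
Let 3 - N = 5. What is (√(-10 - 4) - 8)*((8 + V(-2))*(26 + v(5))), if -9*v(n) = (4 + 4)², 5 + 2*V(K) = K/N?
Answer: -2720/3 + 340*I*√14/3 ≈ -906.67 + 424.05*I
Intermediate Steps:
N = -2 (N = 3 - 1*5 = 3 - 5 = -2)
V(K) = -5/2 - K/4 (V(K) = -5/2 + (K/(-2))/2 = -5/2 + (K*(-½))/2 = -5/2 + (-K/2)/2 = -5/2 - K/4)
v(n) = -64/9 (v(n) = -(4 + 4)²/9 = -⅑*8² = -⅑*64 = -64/9)
(√(-10 - 4) - 8)*((8 + V(-2))*(26 + v(5))) = (√(-10 - 4) - 8)*((8 + (-5/2 - ¼*(-2)))*(26 - 64/9)) = (√(-14) - 8)*((8 + (-5/2 + ½))*(170/9)) = (I*√14 - 8)*((8 - 2)*(170/9)) = (-8 + I*√14)*(6*(170/9)) = (-8 + I*√14)*(340/3) = -2720/3 + 340*I*√14/3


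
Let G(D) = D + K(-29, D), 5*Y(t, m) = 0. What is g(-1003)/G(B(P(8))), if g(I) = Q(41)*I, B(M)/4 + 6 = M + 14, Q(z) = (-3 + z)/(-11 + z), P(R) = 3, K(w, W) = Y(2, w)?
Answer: -19057/660 ≈ -28.874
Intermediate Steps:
Y(t, m) = 0 (Y(t, m) = (⅕)*0 = 0)
K(w, W) = 0
Q(z) = (-3 + z)/(-11 + z)
B(M) = 32 + 4*M (B(M) = -24 + 4*(M + 14) = -24 + 4*(14 + M) = -24 + (56 + 4*M) = 32 + 4*M)
g(I) = 19*I/15 (g(I) = ((-3 + 41)/(-11 + 41))*I = (38/30)*I = ((1/30)*38)*I = 19*I/15)
G(D) = D (G(D) = D + 0 = D)
g(-1003)/G(B(P(8))) = ((19/15)*(-1003))/(32 + 4*3) = -19057/(15*(32 + 12)) = -19057/15/44 = -19057/15*1/44 = -19057/660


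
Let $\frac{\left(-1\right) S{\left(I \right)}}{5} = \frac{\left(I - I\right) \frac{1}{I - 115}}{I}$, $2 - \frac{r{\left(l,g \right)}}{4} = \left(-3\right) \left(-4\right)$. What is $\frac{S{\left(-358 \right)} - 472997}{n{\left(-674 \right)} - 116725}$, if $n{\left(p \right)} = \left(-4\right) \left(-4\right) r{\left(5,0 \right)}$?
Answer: $\frac{472997}{117365} \approx 4.0301$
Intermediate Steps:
$r{\left(l,g \right)} = -40$ ($r{\left(l,g \right)} = 8 - 4 \left(\left(-3\right) \left(-4\right)\right) = 8 - 48 = -40$)
$n{\left(p \right)} = -640$ ($n{\left(p \right)} = \left(-4\right) \left(-4\right) \left(-40\right) = 16 \left(-40\right) = -640$)
$S{\left(I \right)} = 0$ ($S{\left(I \right)} = - 5 \frac{\left(I - I\right) \frac{1}{I - 115}}{I} = - 5 \frac{0 \frac{1}{-115 + I}}{I} = - 5 \frac{0}{I} = \left(-5\right) 0 = 0$)
$\frac{S{\left(-358 \right)} - 472997}{n{\left(-674 \right)} - 116725} = \frac{0 - 472997}{-640 - 116725} = - \frac{472997}{-117365} = \left(-472997\right) \left(- \frac{1}{117365}\right) = \frac{472997}{117365}$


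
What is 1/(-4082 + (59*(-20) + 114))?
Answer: -1/5148 ≈ -0.00019425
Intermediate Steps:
1/(-4082 + (59*(-20) + 114)) = 1/(-4082 + (-1180 + 114)) = 1/(-4082 - 1066) = 1/(-5148) = -1/5148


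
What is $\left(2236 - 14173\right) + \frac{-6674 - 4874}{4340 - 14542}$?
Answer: $- \frac{60884863}{5101} \approx -11936.0$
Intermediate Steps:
$\left(2236 - 14173\right) + \frac{-6674 - 4874}{4340 - 14542} = -11937 - \frac{11548}{-10202} = -11937 - - \frac{5774}{5101} = -11937 + \frac{5774}{5101} = - \frac{60884863}{5101}$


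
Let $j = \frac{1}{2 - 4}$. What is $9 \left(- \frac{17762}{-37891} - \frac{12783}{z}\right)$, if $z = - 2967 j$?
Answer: $- \frac{2748064356}{37474199} \approx -73.332$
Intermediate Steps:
$j = - \frac{1}{2}$ ($j = \frac{1}{-2} = - \frac{1}{2} \approx -0.5$)
$z = \frac{2967}{2}$ ($z = \left(-2967\right) \left(- \frac{1}{2}\right) = \frac{2967}{2} \approx 1483.5$)
$9 \left(- \frac{17762}{-37891} - \frac{12783}{z}\right) = 9 \left(- \frac{17762}{-37891} - \frac{12783}{\frac{2967}{2}}\right) = 9 \left(\left(-17762\right) \left(- \frac{1}{37891}\right) - \frac{8522}{989}\right) = 9 \left(\frac{17762}{37891} - \frac{8522}{989}\right) = 9 \left(- \frac{305340484}{37474199}\right) = - \frac{2748064356}{37474199}$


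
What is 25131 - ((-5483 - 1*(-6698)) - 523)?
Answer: 24439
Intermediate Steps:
25131 - ((-5483 - 1*(-6698)) - 523) = 25131 - ((-5483 + 6698) - 523) = 25131 - (1215 - 523) = 25131 - 1*692 = 25131 - 692 = 24439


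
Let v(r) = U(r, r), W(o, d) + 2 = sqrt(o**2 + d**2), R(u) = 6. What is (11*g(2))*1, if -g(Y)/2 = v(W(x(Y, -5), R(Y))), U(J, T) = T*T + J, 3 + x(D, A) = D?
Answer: -858 + 66*sqrt(37) ≈ -456.54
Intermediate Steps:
x(D, A) = -3 + D
W(o, d) = -2 + sqrt(d**2 + o**2) (W(o, d) = -2 + sqrt(o**2 + d**2) = -2 + sqrt(d**2 + o**2))
U(J, T) = J + T**2 (U(J, T) = T**2 + J = J + T**2)
v(r) = r + r**2
g(Y) = -2*(-1 + sqrt(36 + (-3 + Y)**2))*(-2 + sqrt(36 + (-3 + Y)**2)) (g(Y) = -2*(-2 + sqrt(6**2 + (-3 + Y)**2))*(1 + (-2 + sqrt(6**2 + (-3 + Y)**2))) = -2*(-2 + sqrt(36 + (-3 + Y)**2))*(1 + (-2 + sqrt(36 + (-3 + Y)**2))) = -2*(-2 + sqrt(36 + (-3 + Y)**2))*(-1 + sqrt(36 + (-3 + Y)**2)) = -2*(-1 + sqrt(36 + (-3 + Y)**2))*(-2 + sqrt(36 + (-3 + Y)**2)))
(11*g(2))*1 = (11*(-94 - 2*2**2 + 6*sqrt(45 + 2**2 - 6*2) + 12*2))*1 = (11*(-94 - 2*4 + 6*sqrt(45 + 4 - 12) + 24))*1 = (11*(-94 - 8 + 6*sqrt(37) + 24))*1 = (11*(-78 + 6*sqrt(37)))*1 = (-858 + 66*sqrt(37))*1 = -858 + 66*sqrt(37)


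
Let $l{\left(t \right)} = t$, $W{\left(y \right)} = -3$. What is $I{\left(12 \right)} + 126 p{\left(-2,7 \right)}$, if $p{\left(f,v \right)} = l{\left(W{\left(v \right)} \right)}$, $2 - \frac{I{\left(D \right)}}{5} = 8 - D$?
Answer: $-348$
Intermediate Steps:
$I{\left(D \right)} = -30 + 5 D$ ($I{\left(D \right)} = 10 - 5 \left(8 - D\right) = 10 + \left(-40 + 5 D\right) = -30 + 5 D$)
$p{\left(f,v \right)} = -3$
$I{\left(12 \right)} + 126 p{\left(-2,7 \right)} = \left(-30 + 5 \cdot 12\right) + 126 \left(-3\right) = \left(-30 + 60\right) - 378 = 30 - 378 = -348$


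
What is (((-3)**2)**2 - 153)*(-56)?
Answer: 4032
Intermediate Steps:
(((-3)**2)**2 - 153)*(-56) = (9**2 - 153)*(-56) = (81 - 153)*(-56) = -72*(-56) = 4032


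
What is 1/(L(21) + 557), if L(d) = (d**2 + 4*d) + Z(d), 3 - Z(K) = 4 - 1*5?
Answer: 1/1086 ≈ 0.00092081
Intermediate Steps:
Z(K) = 4 (Z(K) = 3 - (4 - 1*5) = 3 - (4 - 5) = 3 - 1*(-1) = 3 + 1 = 4)
L(d) = 4 + d**2 + 4*d (L(d) = (d**2 + 4*d) + 4 = 4 + d**2 + 4*d)
1/(L(21) + 557) = 1/((4 + 21**2 + 4*21) + 557) = 1/((4 + 441 + 84) + 557) = 1/(529 + 557) = 1/1086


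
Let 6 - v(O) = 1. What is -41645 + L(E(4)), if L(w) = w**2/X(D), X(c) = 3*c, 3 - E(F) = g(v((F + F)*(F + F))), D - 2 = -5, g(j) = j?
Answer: -374809/9 ≈ -41645.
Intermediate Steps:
v(O) = 5 (v(O) = 6 - 1*1 = 6 - 1 = 5)
D = -3 (D = 2 - 5 = -3)
E(F) = -2 (E(F) = 3 - 1*5 = 3 - 5 = -2)
L(w) = -w**2/9 (L(w) = w**2/((3*(-3))) = w**2/(-9) = w**2*(-1/9) = -w**2/9)
-41645 + L(E(4)) = -41645 - 1/9*(-2)**2 = -41645 - 1/9*4 = -41645 - 4/9 = -374809/9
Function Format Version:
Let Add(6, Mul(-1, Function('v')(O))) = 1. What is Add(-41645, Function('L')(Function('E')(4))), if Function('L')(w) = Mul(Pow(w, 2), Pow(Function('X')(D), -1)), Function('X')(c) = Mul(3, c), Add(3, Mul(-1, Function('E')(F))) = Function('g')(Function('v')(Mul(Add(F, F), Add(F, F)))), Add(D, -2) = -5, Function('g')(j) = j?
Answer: Rational(-374809, 9) ≈ -41645.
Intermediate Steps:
Function('v')(O) = 5 (Function('v')(O) = Add(6, Mul(-1, 1)) = Add(6, -1) = 5)
D = -3 (D = Add(2, -5) = -3)
Function('E')(F) = -2 (Function('E')(F) = Add(3, Mul(-1, 5)) = Add(3, -5) = -2)
Function('L')(w) = Mul(Rational(-1, 9), Pow(w, 2)) (Function('L')(w) = Mul(Pow(w, 2), Pow(Mul(3, -3), -1)) = Mul(Pow(w, 2), Pow(-9, -1)) = Mul(Pow(w, 2), Rational(-1, 9)) = Mul(Rational(-1, 9), Pow(w, 2)))
Add(-41645, Function('L')(Function('E')(4))) = Add(-41645, Mul(Rational(-1, 9), Pow(-2, 2))) = Add(-41645, Mul(Rational(-1, 9), 4)) = Add(-41645, Rational(-4, 9)) = Rational(-374809, 9)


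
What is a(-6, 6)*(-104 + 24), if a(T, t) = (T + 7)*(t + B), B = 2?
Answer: -640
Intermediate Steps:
a(T, t) = (2 + t)*(7 + T) (a(T, t) = (T + 7)*(t + 2) = (7 + T)*(2 + t) = (2 + t)*(7 + T))
a(-6, 6)*(-104 + 24) = (14 + 2*(-6) + 7*6 - 6*6)*(-104 + 24) = (14 - 12 + 42 - 36)*(-80) = 8*(-80) = -640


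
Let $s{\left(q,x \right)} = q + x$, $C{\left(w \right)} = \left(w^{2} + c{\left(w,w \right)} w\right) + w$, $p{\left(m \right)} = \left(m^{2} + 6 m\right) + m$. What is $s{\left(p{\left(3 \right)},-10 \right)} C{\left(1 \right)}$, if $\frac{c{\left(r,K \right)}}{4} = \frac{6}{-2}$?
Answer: $-200$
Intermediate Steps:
$c{\left(r,K \right)} = -12$ ($c{\left(r,K \right)} = 4 \frac{6}{-2} = 4 \cdot 6 \left(- \frac{1}{2}\right) = 4 \left(-3\right) = -12$)
$p{\left(m \right)} = m^{2} + 7 m$
$C{\left(w \right)} = w^{2} - 11 w$ ($C{\left(w \right)} = \left(w^{2} - 12 w\right) + w = w^{2} - 11 w$)
$s{\left(p{\left(3 \right)},-10 \right)} C{\left(1 \right)} = \left(3 \left(7 + 3\right) - 10\right) 1 \left(-11 + 1\right) = \left(3 \cdot 10 - 10\right) 1 \left(-10\right) = \left(30 - 10\right) \left(-10\right) = 20 \left(-10\right) = -200$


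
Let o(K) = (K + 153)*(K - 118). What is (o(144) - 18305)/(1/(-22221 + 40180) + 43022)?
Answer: -190060097/772632099 ≈ -0.24599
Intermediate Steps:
o(K) = (-118 + K)*(153 + K) (o(K) = (153 + K)*(-118 + K) = (-118 + K)*(153 + K))
(o(144) - 18305)/(1/(-22221 + 40180) + 43022) = ((-18054 + 144**2 + 35*144) - 18305)/(1/(-22221 + 40180) + 43022) = ((-18054 + 20736 + 5040) - 18305)/(1/17959 + 43022) = (7722 - 18305)/(1/17959 + 43022) = -10583/772632099/17959 = -10583*17959/772632099 = -190060097/772632099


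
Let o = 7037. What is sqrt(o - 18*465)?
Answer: I*sqrt(1333) ≈ 36.51*I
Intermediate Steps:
sqrt(o - 18*465) = sqrt(7037 - 18*465) = sqrt(7037 - 8370) = sqrt(-1333) = I*sqrt(1333)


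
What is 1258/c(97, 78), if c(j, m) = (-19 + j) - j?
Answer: -1258/19 ≈ -66.211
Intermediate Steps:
c(j, m) = -19
1258/c(97, 78) = 1258/(-19) = 1258*(-1/19) = -1258/19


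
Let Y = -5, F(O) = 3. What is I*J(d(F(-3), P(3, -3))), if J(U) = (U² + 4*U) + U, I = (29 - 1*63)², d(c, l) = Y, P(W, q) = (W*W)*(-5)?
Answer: 0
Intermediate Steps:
P(W, q) = -5*W² (P(W, q) = W²*(-5) = -5*W²)
d(c, l) = -5
I = 1156 (I = (29 - 63)² = (-34)² = 1156)
J(U) = U² + 5*U
I*J(d(F(-3), P(3, -3))) = 1156*(-5*(5 - 5)) = 1156*(-5*0) = 1156*0 = 0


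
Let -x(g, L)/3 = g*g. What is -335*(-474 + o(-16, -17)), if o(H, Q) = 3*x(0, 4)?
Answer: 158790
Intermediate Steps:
x(g, L) = -3*g² (x(g, L) = -3*g*g = -3*g²)
o(H, Q) = 0 (o(H, Q) = 3*(-3*0²) = 3*(-3*0) = 3*0 = 0)
-335*(-474 + o(-16, -17)) = -335*(-474 + 0) = -335*(-474) = 158790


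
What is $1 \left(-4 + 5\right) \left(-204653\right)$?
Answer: $-204653$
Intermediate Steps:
$1 \left(-4 + 5\right) \left(-204653\right) = 1 \cdot 1 \left(-204653\right) = 1 \left(-204653\right) = -204653$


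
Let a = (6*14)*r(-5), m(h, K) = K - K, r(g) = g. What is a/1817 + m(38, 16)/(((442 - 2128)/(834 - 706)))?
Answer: -420/1817 ≈ -0.23115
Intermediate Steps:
m(h, K) = 0
a = -420 (a = (6*14)*(-5) = 84*(-5) = -420)
a/1817 + m(38, 16)/(((442 - 2128)/(834 - 706))) = -420/1817 + 0/(((442 - 2128)/(834 - 706))) = -420*1/1817 + 0/((-1686/128)) = -420/1817 + 0/((-1686*1/128)) = -420/1817 + 0/(-843/64) = -420/1817 + 0*(-64/843) = -420/1817 + 0 = -420/1817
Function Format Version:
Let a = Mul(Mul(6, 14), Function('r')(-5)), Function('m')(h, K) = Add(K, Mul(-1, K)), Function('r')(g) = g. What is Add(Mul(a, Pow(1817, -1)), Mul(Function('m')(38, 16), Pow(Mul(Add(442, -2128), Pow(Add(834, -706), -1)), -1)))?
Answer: Rational(-420, 1817) ≈ -0.23115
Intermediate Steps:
Function('m')(h, K) = 0
a = -420 (a = Mul(Mul(6, 14), -5) = Mul(84, -5) = -420)
Add(Mul(a, Pow(1817, -1)), Mul(Function('m')(38, 16), Pow(Mul(Add(442, -2128), Pow(Add(834, -706), -1)), -1))) = Add(Mul(-420, Pow(1817, -1)), Mul(0, Pow(Mul(Add(442, -2128), Pow(Add(834, -706), -1)), -1))) = Add(Mul(-420, Rational(1, 1817)), Mul(0, Pow(Mul(-1686, Pow(128, -1)), -1))) = Add(Rational(-420, 1817), Mul(0, Pow(Mul(-1686, Rational(1, 128)), -1))) = Add(Rational(-420, 1817), Mul(0, Pow(Rational(-843, 64), -1))) = Add(Rational(-420, 1817), Mul(0, Rational(-64, 843))) = Add(Rational(-420, 1817), 0) = Rational(-420, 1817)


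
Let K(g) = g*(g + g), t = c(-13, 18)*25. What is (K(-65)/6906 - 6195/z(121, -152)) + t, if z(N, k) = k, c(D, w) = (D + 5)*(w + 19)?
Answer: -3861900865/524856 ≈ -7358.0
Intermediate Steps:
c(D, w) = (5 + D)*(19 + w)
t = -7400 (t = (95 + 5*18 + 19*(-13) - 13*18)*25 = (95 + 90 - 247 - 234)*25 = -296*25 = -7400)
K(g) = 2*g² (K(g) = g*(2*g) = 2*g²)
(K(-65)/6906 - 6195/z(121, -152)) + t = ((2*(-65)²)/6906 - 6195/(-152)) - 7400 = ((2*4225)*(1/6906) - 6195*(-1/152)) - 7400 = (8450*(1/6906) + 6195/152) - 7400 = (4225/3453 + 6195/152) - 7400 = 22033535/524856 - 7400 = -3861900865/524856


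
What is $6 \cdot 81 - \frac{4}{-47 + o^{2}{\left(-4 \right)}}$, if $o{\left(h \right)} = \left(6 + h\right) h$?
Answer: $\frac{8258}{17} \approx 485.76$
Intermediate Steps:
$o{\left(h \right)} = h \left(6 + h\right)$
$6 \cdot 81 - \frac{4}{-47 + o^{2}{\left(-4 \right)}} = 6 \cdot 81 - \frac{4}{-47 + \left(- 4 \left(6 - 4\right)\right)^{2}} = 486 - \frac{4}{-47 + \left(\left(-4\right) 2\right)^{2}} = 486 - \frac{4}{-47 + \left(-8\right)^{2}} = 486 - \frac{4}{-47 + 64} = 486 - \frac{4}{17} = \frac{8258}{17}$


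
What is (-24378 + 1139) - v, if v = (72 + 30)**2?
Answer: -33643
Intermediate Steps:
v = 10404 (v = 102**2 = 10404)
(-24378 + 1139) - v = (-24378 + 1139) - 1*10404 = -23239 - 10404 = -33643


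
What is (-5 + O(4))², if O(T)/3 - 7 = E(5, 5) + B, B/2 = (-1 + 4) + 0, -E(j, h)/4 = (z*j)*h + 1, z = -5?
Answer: 2316484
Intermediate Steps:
E(j, h) = -4 + 20*h*j (E(j, h) = -4*((-5*j)*h + 1) = -4*(-5*h*j + 1) = -4*(1 - 5*h*j) = -4 + 20*h*j)
B = 6 (B = 2*((-1 + 4) + 0) = 2*(3 + 0) = 2*3 = 6)
O(T) = 1527 (O(T) = 21 + 3*((-4 + 20*5*5) + 6) = 21 + 3*((-4 + 500) + 6) = 21 + 3*(496 + 6) = 21 + 3*502 = 21 + 1506 = 1527)
(-5 + O(4))² = (-5 + 1527)² = 1522² = 2316484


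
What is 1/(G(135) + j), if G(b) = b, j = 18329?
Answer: 1/18464 ≈ 5.4159e-5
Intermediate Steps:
1/(G(135) + j) = 1/(135 + 18329) = 1/18464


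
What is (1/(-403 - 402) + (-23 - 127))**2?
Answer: 14580804001/648025 ≈ 22500.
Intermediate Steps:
(1/(-403 - 402) + (-23 - 127))**2 = (1/(-805) - 150)**2 = (-1/805 - 150)**2 = (-120751/805)**2 = 14580804001/648025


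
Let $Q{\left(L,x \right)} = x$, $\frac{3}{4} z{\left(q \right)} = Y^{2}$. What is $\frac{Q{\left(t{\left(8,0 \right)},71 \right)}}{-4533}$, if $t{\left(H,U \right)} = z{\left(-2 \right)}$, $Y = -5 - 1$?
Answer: $- \frac{71}{4533} \approx -0.015663$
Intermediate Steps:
$Y = -6$
$z{\left(q \right)} = 48$ ($z{\left(q \right)} = \frac{4 \left(-6\right)^{2}}{3} = \frac{4}{3} \cdot 36 = 48$)
$t{\left(H,U \right)} = 48$
$\frac{Q{\left(t{\left(8,0 \right)},71 \right)}}{-4533} = \frac{71}{-4533} = 71 \left(- \frac{1}{4533}\right) = - \frac{71}{4533}$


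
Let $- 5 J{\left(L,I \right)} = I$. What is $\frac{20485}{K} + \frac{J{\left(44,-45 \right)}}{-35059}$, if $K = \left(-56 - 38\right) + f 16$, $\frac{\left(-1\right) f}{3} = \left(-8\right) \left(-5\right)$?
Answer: $- \frac{718201741}{70608826} \approx -10.172$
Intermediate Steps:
$f = -120$ ($f = - 3 \left(\left(-8\right) \left(-5\right)\right) = \left(-3\right) 40 = -120$)
$J{\left(L,I \right)} = - \frac{I}{5}$
$K = -2014$ ($K = \left(-56 - 38\right) - 1920 = -94 - 1920 = -2014$)
$\frac{20485}{K} + \frac{J{\left(44,-45 \right)}}{-35059} = \frac{20485}{-2014} + \frac{\left(- \frac{1}{5}\right) \left(-45\right)}{-35059} = 20485 \left(- \frac{1}{2014}\right) + 9 \left(- \frac{1}{35059}\right) = - \frac{20485}{2014} - \frac{9}{35059} = - \frac{718201741}{70608826}$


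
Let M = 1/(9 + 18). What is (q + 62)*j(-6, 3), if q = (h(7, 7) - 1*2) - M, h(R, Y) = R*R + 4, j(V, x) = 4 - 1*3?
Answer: 3050/27 ≈ 112.96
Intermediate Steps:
j(V, x) = 1 (j(V, x) = 4 - 3 = 1)
h(R, Y) = 4 + R² (h(R, Y) = R² + 4 = 4 + R²)
M = 1/27 ≈ 0.037037
q = 1376/27 (q = ((4 + 7²) - 1*2) - 1*1/27 = ((4 + 49) - 2) - 1/27 = (53 - 2) - 1/27 = 51 - 1/27 = 1376/27 ≈ 50.963)
(q + 62)*j(-6, 3) = (1376/27 + 62)*1 = (3050/27)*1 = 3050/27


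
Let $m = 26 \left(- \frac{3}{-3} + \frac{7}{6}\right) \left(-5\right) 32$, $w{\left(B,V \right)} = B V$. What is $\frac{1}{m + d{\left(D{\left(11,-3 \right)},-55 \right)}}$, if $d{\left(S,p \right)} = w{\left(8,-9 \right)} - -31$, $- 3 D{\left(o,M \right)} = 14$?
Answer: $- \frac{3}{27163} \approx -0.00011044$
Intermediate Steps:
$D{\left(o,M \right)} = - \frac{14}{3}$ ($D{\left(o,M \right)} = \left(- \frac{1}{3}\right) 14 = - \frac{14}{3}$)
$d{\left(S,p \right)} = -41$ ($d{\left(S,p \right)} = 8 \left(-9\right) - -31 = -72 + 31 = -41$)
$m = - \frac{27040}{3}$ ($m = 26 \left(\left(-3\right) \left(- \frac{1}{3}\right) + 7 \cdot \frac{1}{6}\right) \left(-5\right) 32 = 26 \left(1 + \frac{7}{6}\right) \left(-5\right) 32 = 26 \cdot \frac{13}{6} \left(-5\right) 32 = 26 \left(- \frac{65}{6}\right) 32 = \left(- \frac{845}{3}\right) 32 = - \frac{27040}{3} \approx -9013.3$)
$\frac{1}{m + d{\left(D{\left(11,-3 \right)},-55 \right)}} = \frac{1}{- \frac{27040}{3} - 41} = \frac{1}{- \frac{27163}{3}} = - \frac{3}{27163}$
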